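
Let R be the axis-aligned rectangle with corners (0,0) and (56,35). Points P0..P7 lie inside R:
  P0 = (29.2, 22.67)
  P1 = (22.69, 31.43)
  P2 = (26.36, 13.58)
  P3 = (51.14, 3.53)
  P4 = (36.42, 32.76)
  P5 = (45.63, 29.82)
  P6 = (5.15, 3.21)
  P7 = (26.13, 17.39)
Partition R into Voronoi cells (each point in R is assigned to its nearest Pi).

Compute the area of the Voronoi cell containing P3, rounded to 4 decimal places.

Area of P3's cell: 290.1992

1. box [0,56]×[0,35]: [(0, 0) (56, 0) (56, 35) (0, 35)]
2. ⊥bis P3·P0 via (40.17,13.1): [(28.7418, 0) (56, 0) (56, 31.2458)]  |A|=425.8513
3. ⊥bis P3·P1 via (36.915,17.48): [(28.7418, 0) (56, 0) (56, 31.2458)]  |A|=425.8513
4. ⊥bis P3·P2 via (38.75,8.555): [(40.9611, 14.0068) (35.2804, 0) (56, 0) (56, 31.2458)]  |A|=380.0594
5. ⊥bis P3·P4 via (43.78,18.145): [(45.1911, 18.8556) (40.9611, 14.0068) (35.2804, 0) (56, 0) (56, 24.2989)]  |A|=342.5152
6. ⊥bis P3·P5 via (48.385,16.675): [(42.1485, 15.3679) (40.9611, 14.0068) (35.2804, 0) (56, 0) (56, 18.271)]  |A|=290.1992
7. ⊥bis P3·P6 via (28.145,3.37): [(42.1485, 15.3679) (40.9611, 14.0068) (35.2804, 0) (56, 0) (56, 18.271)]  |A|=290.1992
8. ⊥bis P3·P7 via (38.635,10.46): [(42.1485, 15.3679) (40.9611, 14.0068) (35.2804, 0) (56, 0) (56, 18.271)]  |A|=290.1992
9. canonical 5-gon: [(42.1485, 15.3679) (40.9611, 14.0068) (35.2804, 0) (56, 0) (56, 18.271)]
10. shoelace: 290.1992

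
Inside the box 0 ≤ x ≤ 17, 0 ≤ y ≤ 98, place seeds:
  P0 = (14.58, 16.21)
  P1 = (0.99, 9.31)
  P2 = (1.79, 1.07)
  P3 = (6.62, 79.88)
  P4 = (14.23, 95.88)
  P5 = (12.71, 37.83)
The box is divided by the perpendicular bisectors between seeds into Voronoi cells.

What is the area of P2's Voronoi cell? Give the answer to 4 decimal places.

1. box [0,17]×[0,98]: [(0, 0) (17, 0) (17, 98) (0, 98)]
2. ⊥bis P2·P0 via (8.185,8.64): [(0, 15.5545) (0, 0) (17, 0) (17, 1.1932)]  |A|=142.3562
3. ⊥bis P2·P1 via (1.39,5.19): [(11.1475, 6.1373) (0, 5.055) (0, 0) (17, 0) (17, 1.1932)]  |A|=83.8346
4. ⊥bis P2·P3 via (4.205,40.475): [(11.1475, 6.1373) (0, 5.055) (0, 0) (17, 0) (17, 1.1932)]  |A|=83.8346
5. ⊥bis P2·P4 via (8.01,48.475): [(11.1475, 6.1373) (0, 5.055) (0, 0) (17, 0) (17, 1.1932)]  |A|=83.8346
6. ⊥bis P2·P5 via (7.25,19.45): [(11.1475, 6.1373) (0, 5.055) (0, 0) (17, 0) (17, 1.1932)]  |A|=83.8346
7. canonical 5-gon: [(11.1475, 6.1373) (0, 5.055) (0, 0) (17, 0) (17, 1.1932)]
8. shoelace: 83.8346

Area of P2's cell: 83.8346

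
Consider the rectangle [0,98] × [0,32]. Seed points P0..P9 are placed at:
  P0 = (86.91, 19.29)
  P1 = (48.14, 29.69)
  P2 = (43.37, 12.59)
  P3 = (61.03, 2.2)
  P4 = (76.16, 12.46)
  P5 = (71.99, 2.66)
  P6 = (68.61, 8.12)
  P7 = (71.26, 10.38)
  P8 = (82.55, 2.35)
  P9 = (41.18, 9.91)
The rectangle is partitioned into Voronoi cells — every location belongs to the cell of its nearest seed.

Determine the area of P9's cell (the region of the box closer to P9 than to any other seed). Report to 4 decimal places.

1. box [0,98]×[0,32]: [(0, 0) (98, 0) (98, 32) (0, 32)]
2. ⊥bis P9·P0 via (64.045,14.6): [(0, 0) (67.0397, 0) (60.476, 32) (0, 32)]  |A|=2040.2508
3. ⊥bis P9·P1 via (44.66,19.8): [(0, 0) (67.0397, 0) (64.4034, 12.8529) (9.9882, 32) (0, 32)]  |A|=1556.903
4. ⊥bis P9·P2 via (42.275,11.25): [(0, 0) (56.0421, 0) (22.0959, 27.7396) (9.9882, 32) (0, 32)]  |A|=1152.1051
5. ⊥bis P9·P3 via (51.105,6.055): [(0, 0) (48.7532, 0) (50.5093, 4.5212) (22.0959, 27.7396) (9.9882, 32) (0, 32)]  |A|=1135.6275
6. ⊥bis P9·P4 via (58.67,11.185): [(0, 0) (48.7532, 0) (50.5093, 4.5212) (22.0959, 27.7396) (9.9882, 32) (0, 32)]  |A|=1135.6275
7. ⊥bis P9·P5 via (56.585,6.285): [(0, 0) (48.7532, 0) (50.5093, 4.5212) (22.0959, 27.7396) (9.9882, 32) (0, 32)]  |A|=1135.6275
8. ⊥bis P9·P6 via (54.895,9.015): [(0, 0) (48.7532, 0) (50.5093, 4.5212) (22.0959, 27.7396) (9.9882, 32) (0, 32)]  |A|=1135.6275
9. ⊥bis P9·P7 via (56.22,10.145): [(0, 0) (48.7532, 0) (50.5093, 4.5212) (22.0959, 27.7396) (9.9882, 32) (0, 32)]  |A|=1135.6275
10. ⊥bis P9·P8 via (61.865,6.13): [(0, 0) (48.7532, 0) (50.5093, 4.5212) (22.0959, 27.7396) (9.9882, 32) (0, 32)]  |A|=1135.6275
11. canonical 6-gon: [(0, 0) (48.7532, 0) (50.5093, 4.5212) (22.0959, 27.7396) (9.9882, 32) (0, 32)]
12. shoelace: 1135.6275

Area of P9's cell: 1135.6275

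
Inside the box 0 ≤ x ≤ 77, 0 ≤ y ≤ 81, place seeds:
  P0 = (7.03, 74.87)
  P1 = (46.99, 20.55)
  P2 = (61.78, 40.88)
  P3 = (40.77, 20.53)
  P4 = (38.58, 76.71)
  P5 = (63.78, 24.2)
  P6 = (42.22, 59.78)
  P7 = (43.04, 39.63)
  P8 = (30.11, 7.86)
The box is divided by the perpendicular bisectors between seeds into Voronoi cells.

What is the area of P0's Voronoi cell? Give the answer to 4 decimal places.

1. box [0,77]×[0,81]: [(0, 0) (77, 0) (77, 81) (0, 81)]
2. ⊥bis P0·P1 via (27.01,47.71): [(0, 27.8403) (72.2631, 81) (0, 81)]  |A|=1920.74
3. ⊥bis P0·P2 via (34.405,57.875): [(0, 27.8403) (29.0059, 49.1782) (48.7615, 81) (0, 81)]  |A|=1546.8093
4. ⊥bis P0·P3 via (23.9,47.7): [(0, 32.8604) (30.7152, 51.9316) (48.7615, 81) (0, 81)]  |A|=1448.019
5. ⊥bis P0·P4 via (22.805,75.79): [(0, 32.8604) (24.4242, 48.0255) (22.5012, 81) (0, 81)]  |A|=958.869
6. ⊥bis P0·P5 via (35.405,49.535): [(0, 32.8604) (24.4242, 48.0255) (22.5012, 81) (0, 81)]  |A|=958.869
7. ⊥bis P0·P6 via (24.625,67.325): [(0, 32.8604) (13.4189, 41.1922) (23.4575, 64.6023) (22.5012, 81) (0, 81)]  |A|=864.349
8. ⊥bis P0·P7 via (25.035,57.25): [(0, 32.8604) (2.9739, 34.7069) (16.6153, 48.6463) (23.4575, 64.6023) (22.5012, 81) (0, 81)]  |A|=835.785
9. ⊥bis P0·P8 via (18.57,41.365): [(0, 34.969) (4.8729, 36.6474) (16.6153, 48.6463) (23.4575, 64.6023) (22.5012, 81) (0, 81)]  |A|=829.5152
10. canonical 6-gon: [(0, 34.969) (4.8729, 36.6474) (16.6153, 48.6463) (23.4575, 64.6023) (22.5012, 81) (0, 81)]
11. shoelace: 829.5152

Area of P0's cell: 829.5152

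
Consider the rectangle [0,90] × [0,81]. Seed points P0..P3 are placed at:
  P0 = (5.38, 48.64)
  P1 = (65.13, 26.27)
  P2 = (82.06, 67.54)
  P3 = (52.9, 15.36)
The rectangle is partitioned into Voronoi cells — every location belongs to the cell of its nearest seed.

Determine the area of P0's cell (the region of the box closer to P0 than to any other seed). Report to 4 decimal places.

1. box [0,90]×[0,81]: [(0, 0) (90, 0) (90, 81) (0, 81)]
2. ⊥bis P0·P1 via (35.255,37.455): [(0, 0) (21.2321, 0) (51.558, 81) (0, 81)]  |A|=2947.9972
3. ⊥bis P0·P2 via (43.72,58.09): [(0, 0) (21.2321, 0) (43.4265, 59.2809) (38.0732, 81) (0, 81)]  |A|=2801.5585
4. ⊥bis P0·P3 via (29.14,32): [(0, 0) (6.7292, 0) (37.8908, 44.4951) (43.4265, 59.2809) (38.0732, 81) (0, 81)]  |A|=2478.9053
5. canonical 6-gon: [(0, 0) (6.7292, 0) (37.8908, 44.4951) (43.4265, 59.2809) (38.0732, 81) (0, 81)]
6. shoelace: 2478.9053

Area of P0's cell: 2478.9053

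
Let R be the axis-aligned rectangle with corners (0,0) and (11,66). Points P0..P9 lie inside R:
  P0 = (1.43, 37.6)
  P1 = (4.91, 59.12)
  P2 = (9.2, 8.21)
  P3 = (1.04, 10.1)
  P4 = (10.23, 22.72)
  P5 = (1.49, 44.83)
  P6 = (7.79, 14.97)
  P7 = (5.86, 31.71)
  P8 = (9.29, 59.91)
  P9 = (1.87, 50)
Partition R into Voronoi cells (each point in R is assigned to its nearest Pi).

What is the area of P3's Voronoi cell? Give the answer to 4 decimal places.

Area of P3's cell: 68.1430

1. box [0,11]×[0,66]: [(0, 0) (11, 0) (11, 66) (0, 66)]
2. ⊥bis P3·P0 via (1.235,23.85): [(0, 23.8675) (0, 0) (11, 0) (11, 23.7115)]  |A|=261.6847
3. ⊥bis P3·P1 via (2.975,34.61): [(0, 23.8675) (0, 0) (11, 0) (11, 23.7115)]  |A|=261.6847
4. ⊥bis P3·P2 via (5.12,9.155): [(8.4998, 23.747) (0, 23.8675) (0, 0) (2.9995, 0)]  |A|=137.0491
5. ⊥bis P3·P4 via (5.635,16.41): [(6.6322, 15.6838) (0, 20.5135) (0, 0) (2.9995, 0)]  |A|=91.5468
6. ⊥bis P3·P5 via (1.265,27.465): [(6.6322, 15.6838) (0, 20.5135) (0, 0) (2.9995, 0)]  |A|=91.5468
7. ⊥bis P3·P6 via (4.415,12.535): [(5.5413, 10.9739) (0, 18.6544) (0, 0) (2.9995, 0)]  |A|=68.143
8. ⊥bis P3·P7 via (3.45,20.905): [(5.5413, 10.9739) (0, 18.6544) (0, 0) (2.9995, 0)]  |A|=68.143
9. ⊥bis P3·P8 via (5.165,35.005): [(5.5413, 10.9739) (0, 18.6544) (0, 0) (2.9995, 0)]  |A|=68.143
10. ⊥bis P3·P9 via (1.455,30.05): [(5.5413, 10.9739) (0, 18.6544) (0, 0) (2.9995, 0)]  |A|=68.143
11. canonical 4-gon: [(5.5413, 10.9739) (0, 18.6544) (0, 0) (2.9995, 0)]
12. shoelace: 68.143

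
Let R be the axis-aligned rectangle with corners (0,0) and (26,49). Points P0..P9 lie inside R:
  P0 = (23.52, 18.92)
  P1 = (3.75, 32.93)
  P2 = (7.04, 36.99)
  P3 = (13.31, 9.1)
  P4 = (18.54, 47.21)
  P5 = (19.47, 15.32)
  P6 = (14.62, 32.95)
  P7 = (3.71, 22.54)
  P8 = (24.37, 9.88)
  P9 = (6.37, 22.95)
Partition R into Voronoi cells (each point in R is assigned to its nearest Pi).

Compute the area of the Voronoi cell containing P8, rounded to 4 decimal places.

Area of P8's cell: 88.5156

1. box [0,26]×[0,49]: [(0, 0) (26, 0) (26, 49) (0, 49)]
2. ⊥bis P8·P0 via (23.945,14.4): [(0, 12.1485) (0, 0) (26, 0) (26, 14.5932)]  |A|=347.6429
3. ⊥bis P8·P1 via (14.06,21.405): [(4.1488, 12.5386) (0, 8.8272) (0, 0) (26, 0) (26, 14.5932)]  |A|=340.7533
4. ⊥bis P8·P2 via (15.705,23.435): [(4.1488, 12.5386) (0, 8.8272) (0, 0) (26, 0) (26, 14.5932)]  |A|=340.7533
5. ⊥bis P8·P3 via (18.84,9.49): [(18.5296, 13.8908) (19.5093, 0) (26, 0) (26, 14.5932)]  |A|=99.5891
6. ⊥bis P8·P4 via (21.455,28.545): [(18.5296, 13.8908) (19.5093, 0) (26, 0) (26, 14.5932)]  |A|=99.5891
7. ⊥bis P8·P5 via (21.92,12.6): [(23.9153, 14.3972) (18.8177, 9.8057) (19.5093, 0) (26, 0) (26, 14.5932)]  |A|=88.5156
8. ⊥bis P8·P6 via (19.495,21.415): [(23.9153, 14.3972) (18.8177, 9.8057) (19.5093, 0) (26, 0) (26, 14.5932)]  |A|=88.5156
9. ⊥bis P8·P7 via (14.04,16.21): [(23.9153, 14.3972) (18.8177, 9.8057) (19.5093, 0) (26, 0) (26, 14.5932)]  |A|=88.5156
10. ⊥bis P8·P9 via (15.37,16.415): [(23.9153, 14.3972) (18.8177, 9.8057) (19.5093, 0) (26, 0) (26, 14.5932)]  |A|=88.5156
11. canonical 5-gon: [(23.9153, 14.3972) (18.8177, 9.8057) (19.5093, 0) (26, 0) (26, 14.5932)]
12. shoelace: 88.5156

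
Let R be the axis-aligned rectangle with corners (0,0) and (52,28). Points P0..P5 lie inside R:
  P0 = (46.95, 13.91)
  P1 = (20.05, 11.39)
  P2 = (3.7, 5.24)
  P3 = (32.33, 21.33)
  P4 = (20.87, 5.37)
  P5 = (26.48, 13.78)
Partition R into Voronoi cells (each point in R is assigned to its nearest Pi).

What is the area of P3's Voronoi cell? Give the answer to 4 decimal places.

1. box [0,52]×[0,28]: [(0, 0) (52, 0) (52, 28) (0, 28)]
2. ⊥bis P3·P0 via (39.64,17.62): [(0, 0) (30.6974, 0) (44.9081, 28) (0, 28)]  |A|=1058.4774
3. ⊥bis P3·P1 via (26.19,16.36): [(34.0637, 6.6327) (44.9081, 28) (16.768, 28)]  |A|=300.638
4. ⊥bis P3·P2 via (18.015,13.285): [(34.0637, 6.6327) (44.9081, 28) (16.768, 28)]  |A|=300.638
5. ⊥bis P3·P4 via (26.6,13.35): [(31.4389, 9.8755) (34.5688, 7.628) (44.9081, 28) (16.768, 28)]  |A|=298.5128
6. ⊥bis P3·P5 via (29.405,17.555): [(18.1868, 26.2472) (36.7275, 11.8813) (44.9081, 28) (16.768, 28)]  |A|=232.8483
7. canonical 4-gon: [(18.1868, 26.2472) (36.7275, 11.8813) (44.9081, 28) (16.768, 28)]
8. shoelace: 232.8483

Area of P3's cell: 232.8483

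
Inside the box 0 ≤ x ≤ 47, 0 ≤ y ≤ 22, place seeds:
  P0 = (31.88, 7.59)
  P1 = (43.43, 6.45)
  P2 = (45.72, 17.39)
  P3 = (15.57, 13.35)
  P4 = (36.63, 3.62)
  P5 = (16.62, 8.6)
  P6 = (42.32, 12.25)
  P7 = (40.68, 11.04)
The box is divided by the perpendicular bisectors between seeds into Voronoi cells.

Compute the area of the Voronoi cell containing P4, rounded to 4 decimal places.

1. box [0,47]×[0,22]: [(0, 0) (47, 0) (47, 22) (0, 22)]
2. ⊥bis P4·P0 via (34.255,5.605): [(29.5704, 0) (47, 0) (47, 20.8541)]  |A|=181.7389
3. ⊥bis P4·P1 via (40.03,5.035): [(37.9519, 10.0283) (29.5704, 0) (42.1254, 0)]  |A|=62.9527
4. ⊥bis P4·P2 via (41.175,10.505): [(37.9519, 10.0283) (29.5704, 0) (42.1254, 0)]  |A|=62.9527
5. ⊥bis P4·P3 via (26.1,8.485): [(37.9519, 10.0283) (29.5704, 0) (42.1254, 0)]  |A|=62.9527
6. ⊥bis P4·P5 via (26.625,6.11): [(37.9519, 10.0283) (29.5704, 0) (42.1254, 0)]  |A|=62.9527
7. ⊥bis P4·P6 via (39.475,7.935): [(38.5766, 8.5274) (37.3651, 9.3261) (29.5704, 0) (42.1254, 0)]  |A|=62.293
8. ⊥bis P4·P7 via (38.655,7.33): [(39.1983, 7.0335) (36.6235, 8.4388) (29.5704, 0) (42.1254, 0)]  |A|=59.973
9. canonical 4-gon: [(39.1983, 7.0335) (36.6235, 8.4388) (29.5704, 0) (42.1254, 0)]
10. shoelace: 59.973

Area of P4's cell: 59.9730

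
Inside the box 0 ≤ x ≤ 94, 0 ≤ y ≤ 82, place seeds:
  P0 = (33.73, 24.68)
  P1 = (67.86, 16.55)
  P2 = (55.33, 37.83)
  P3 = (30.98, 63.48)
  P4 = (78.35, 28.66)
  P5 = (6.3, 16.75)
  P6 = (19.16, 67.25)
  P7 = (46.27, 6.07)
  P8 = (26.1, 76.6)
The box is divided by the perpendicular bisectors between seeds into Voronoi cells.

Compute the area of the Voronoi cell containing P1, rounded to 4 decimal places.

Area of P1's cell: 709.8657

1. box [0,94]×[0,82]: [(0, 0) (94, 0) (94, 82) (0, 82)]
2. ⊥bis P1·P0 via (50.795,20.615): [(45.8844, 0) (94, 0) (94, 82) (65.4173, 82)]  |A|=3144.6306
3. ⊥bis P1·P2 via (61.595,27.19): [(50.8548, 20.866) (45.8844, 0) (94, 0) (94, 46.2706)]  |A|=1500.1672
4. ⊥bis P1·P3 via (49.42,40.015): [(50.8548, 20.866) (45.8844, 0) (94, 0) (94, 46.2706)]  |A|=1500.1672
5. ⊥bis P1·P4 via (73.105,22.605): [(65.2961, 29.3693) (50.8548, 20.866) (45.8844, 0) (94, 0) (94, 4.5052)]  |A|=900.7527
6. ⊥bis P1·P5 via (37.08,16.65): [(65.2961, 29.3693) (50.8548, 20.866) (45.8844, 0) (94, 0) (94, 4.5052)]  |A|=900.7527
7. ⊥bis P1·P6 via (43.51,41.9): [(65.2961, 29.3693) (50.8548, 20.866) (45.8844, 0) (94, 0) (94, 4.5052)]  |A|=900.7527
8. ⊥bis P1·P7 via (57.065,11.31): [(65.2961, 29.3693) (52.0771, 21.5857) (62.555, 0) (94, 0) (94, 4.5052)]  |A|=709.8657
9. ⊥bis P1·P8 via (46.98,46.575): [(65.2961, 29.3693) (52.0771, 21.5857) (62.555, 0) (94, 0) (94, 4.5052)]  |A|=709.8657
10. canonical 5-gon: [(65.2961, 29.3693) (52.0771, 21.5857) (62.555, 0) (94, 0) (94, 4.5052)]
11. shoelace: 709.8657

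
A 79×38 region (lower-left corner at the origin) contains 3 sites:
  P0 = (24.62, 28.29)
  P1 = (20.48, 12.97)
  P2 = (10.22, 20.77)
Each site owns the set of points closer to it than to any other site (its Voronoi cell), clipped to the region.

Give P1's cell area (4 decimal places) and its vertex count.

1. box [0,79]×[0,38]: [(0, 0) (79, 0) (79, 38) (0, 38)]
2. ⊥bis P1·P0 via (22.55,20.63): [(0, 26.7238) (0, 0) (79, 0) (79, 5.3752)]  |A|=1267.9118
3. ⊥bis P1·P2 via (15.35,16.87): [(18.9484, 21.6033) (2.5249, 0) (79, 0) (79, 5.3752)]  |A|=987.4527
4. canonical 4-gon: [(18.9484, 21.6033) (2.5249, 0) (79, 0) (79, 5.3752)]
5. shoelace: 987.4527

Area of P1's cell: 987.4527 (4 vertices)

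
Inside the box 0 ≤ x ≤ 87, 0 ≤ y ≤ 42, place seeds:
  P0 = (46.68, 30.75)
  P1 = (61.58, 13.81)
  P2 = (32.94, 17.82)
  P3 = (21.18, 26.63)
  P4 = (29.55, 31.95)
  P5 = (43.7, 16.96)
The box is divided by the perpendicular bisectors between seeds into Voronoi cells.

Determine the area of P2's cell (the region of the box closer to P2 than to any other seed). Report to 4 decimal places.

Area of P2's cell: 458.2447

1. box [0,87]×[0,42]: [(0, 0) (87, 0) (87, 42) (0, 42)]
2. ⊥bis P2·P0 via (39.81,24.285): [(0, 0) (62.6634, 0) (23.1393, 42) (0, 42)]  |A|=1801.8564
3. ⊥bis P2·P1 via (47.26,15.815): [(0, 0) (45.0457, 0) (47.3274, 16.2966) (23.1393, 42) (0, 42)]  |A|=1658.302
4. ⊥bis P2·P3 via (27.06,22.225): [(10.4101, 0) (45.0457, 0) (47.3274, 16.2966) (33.5704, 30.9154)]  |A|=664.161
5. ⊥bis P2·P4 via (31.245,24.885): [(28.5724, 24.2438) (10.4101, 0) (45.0457, 0) (47.3274, 16.2966) (37.7718, 26.4509)]  |A|=638.9889
6. ⊥bis P2·P5 via (38.32,17.39): [(28.5724, 24.2438) (10.4101, 0) (36.9301, 0) (38.9446, 25.2046) (37.7718, 26.4509)]  |A|=458.2447
7. canonical 5-gon: [(28.5724, 24.2438) (10.4101, 0) (36.9301, 0) (38.9446, 25.2046) (37.7718, 26.4509)]
8. shoelace: 458.2447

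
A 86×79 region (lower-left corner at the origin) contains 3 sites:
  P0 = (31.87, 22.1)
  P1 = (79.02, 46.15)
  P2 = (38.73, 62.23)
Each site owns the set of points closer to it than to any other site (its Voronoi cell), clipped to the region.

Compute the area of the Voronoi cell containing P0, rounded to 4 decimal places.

1. box [0,86]×[0,79]: [(0, 0) (86, 0) (86, 79) (0, 79)]
2. ⊥bis P0·P1 via (55.445,34.125): [(0, 0) (72.8513, 0) (32.5554, 79) (0, 79)]  |A|=4163.5647
3. ⊥bis P0·P2 via (35.3,42.165): [(0, 48.1993) (0, 0) (72.8513, 0) (52.8766, 39.1604)]  |A|=2700.7501
4. canonical 4-gon: [(0, 48.1993) (0, 0) (72.8513, 0) (52.8766, 39.1604)]
5. shoelace: 2700.7501

Area of P0's cell: 2700.7501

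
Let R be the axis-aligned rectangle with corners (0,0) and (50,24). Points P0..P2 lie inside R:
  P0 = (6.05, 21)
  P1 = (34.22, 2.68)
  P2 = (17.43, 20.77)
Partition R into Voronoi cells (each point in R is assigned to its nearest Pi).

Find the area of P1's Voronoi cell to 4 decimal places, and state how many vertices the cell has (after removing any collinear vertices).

Area of P1's cell: 573.0890 (4 vertices)

1. box [0,50]×[0,24]: [(0, 0) (50, 0) (50, 24) (0, 24)]
2. ⊥bis P1·P0 via (20.135,11.84): [(12.435, 0) (50, 0) (50, 24) (28.0431, 24)]  |A|=714.2627
3. ⊥bis P1·P2 via (25.825,11.725): [(13.1922, 0) (50, 0) (50, 24) (39.0504, 24)]  |A|=573.089
4. canonical 4-gon: [(13.1922, 0) (50, 0) (50, 24) (39.0504, 24)]
5. shoelace: 573.089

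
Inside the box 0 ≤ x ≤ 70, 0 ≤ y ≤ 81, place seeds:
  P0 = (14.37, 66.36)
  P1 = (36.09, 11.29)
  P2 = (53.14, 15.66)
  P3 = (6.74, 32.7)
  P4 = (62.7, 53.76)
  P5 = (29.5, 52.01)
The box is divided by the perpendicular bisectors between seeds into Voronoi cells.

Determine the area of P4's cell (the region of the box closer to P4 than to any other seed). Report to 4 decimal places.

1. box [0,70]×[0,81]: [(0, 0) (70, 0) (70, 81) (0, 81)]
2. ⊥bis P4·P0 via (38.535,60.06): [(22.8769, 0) (70, 0) (70, 81) (43.9942, 81)]  |A|=2961.7197
3. ⊥bis P4·P1 via (49.395,32.525): [(33.8893, 42.2403) (70, 19.6147) (70, 81) (43.9942, 81)]  |A|=1612.3222
4. ⊥bis P4·P2 via (57.92,34.71): [(33.8893, 42.2403) (37.8838, 39.7375) (70, 31.6789) (70, 81) (43.9942, 81)]  |A|=1418.5945
5. ⊥bis P4·P3 via (34.72,43.23): [(34.3817, 44.129) (35.4637, 41.2538) (37.8838, 39.7375) (70, 31.6789) (70, 81) (43.9942, 81)]  |A|=1416.8648
6. ⊥bis P4·P5 via (46.1,52.885): [(46.9124, 37.472) (70, 31.6789) (70, 81) (44.618, 81)]  |A|=1121.7651
7. canonical 4-gon: [(46.9124, 37.472) (70, 31.6789) (70, 81) (44.618, 81)]
8. shoelace: 1121.7651

Area of P4's cell: 1121.7651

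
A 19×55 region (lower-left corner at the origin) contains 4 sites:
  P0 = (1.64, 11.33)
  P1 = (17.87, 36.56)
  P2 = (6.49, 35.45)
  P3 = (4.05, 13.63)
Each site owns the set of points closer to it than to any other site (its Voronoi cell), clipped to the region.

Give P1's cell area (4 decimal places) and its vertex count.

Area of P1's cell: 233.5532 (4 vertices)

1. box [0,19]×[0,55]: [(0, 0) (19, 0) (19, 55) (0, 55)]
2. ⊥bis P1·P0 via (9.755,23.945): [(0, 30.2202) (19, 17.9979) (19, 55) (0, 55)]  |A|=586.9283
3. ⊥bis P1·P2 via (12.18,36.005): [(13.5974, 21.4732) (19, 17.9979) (19, 55) (10.3272, 55)]  |A|=245.3383
4. ⊥bis P1·P3 via (10.96,25.095): [(13.3868, 23.6323) (19, 20.2493) (19, 55) (10.3272, 55)]  |A|=233.5532
5. canonical 4-gon: [(13.3868, 23.6323) (19, 20.2493) (19, 55) (10.3272, 55)]
6. shoelace: 233.5532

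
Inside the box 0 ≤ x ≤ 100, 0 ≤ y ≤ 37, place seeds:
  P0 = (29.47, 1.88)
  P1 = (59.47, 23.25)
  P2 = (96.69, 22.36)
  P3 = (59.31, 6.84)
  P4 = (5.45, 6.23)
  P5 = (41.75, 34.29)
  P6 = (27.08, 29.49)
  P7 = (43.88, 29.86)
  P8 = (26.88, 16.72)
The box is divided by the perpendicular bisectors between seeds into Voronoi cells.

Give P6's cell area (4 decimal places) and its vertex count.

Area of P6's cell: 427.9774 (6 vertices)

1. box [0,100]×[0,37]: [(0, 0) (100, 0) (100, 37) (0, 37)]
2. ⊥bis P6·P0 via (28.275,15.685): [(0, 13.2374) (100, 21.8937) (100, 37) (0, 37)]  |A|=1943.4422
3. ⊥bis P6·P1 via (43.275,26.37): [(0, 13.2374) (41.436, 16.8243) (45.3229, 37) (0, 37)]  |A|=949.5243
4. ⊥bis P6·P2 via (61.885,25.925): [(0, 13.2374) (41.436, 16.8243) (45.3229, 37) (0, 37)]  |A|=949.5243
5. ⊥bis P6·P3 via (43.195,18.165): [(0, 13.2374) (41.436, 16.8243) (45.3229, 37) (0, 37)]  |A|=949.5243
6. ⊥bis P6·P4 via (16.265,17.86): [(0, 32.9852) (19.4275, 14.9191) (41.436, 16.8243) (45.3229, 37) (0, 37)]  |A|=757.6997
7. ⊥bis P6·P5 via (34.415,31.89): [(0, 32.9852) (19.4275, 14.9191) (39.4021, 16.6482) (32.743, 37) (0, 37)]  |A|=609.5126
8. ⊥bis P6·P7 via (35.48,29.675): [(0, 32.9852) (19.4275, 14.9191) (35.7738, 16.3341) (35.5046, 28.56) (32.743, 37) (0, 37)]  |A|=587.2908
9. ⊥bis P6·P8 via (26.98,23.105): [(0, 32.9852) (10.3446, 23.3655) (35.6277, 22.9696) (35.5046, 28.56) (32.743, 37) (0, 37)]  |A|=427.9774
10. canonical 6-gon: [(0, 32.9852) (10.3446, 23.3655) (35.6277, 22.9696) (35.5046, 28.56) (32.743, 37) (0, 37)]
11. shoelace: 427.9774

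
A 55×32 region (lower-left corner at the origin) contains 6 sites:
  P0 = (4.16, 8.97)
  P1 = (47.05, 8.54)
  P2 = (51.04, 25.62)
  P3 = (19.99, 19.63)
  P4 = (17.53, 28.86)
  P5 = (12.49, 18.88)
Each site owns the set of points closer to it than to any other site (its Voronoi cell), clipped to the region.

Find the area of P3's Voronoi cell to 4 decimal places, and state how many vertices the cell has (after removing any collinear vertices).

1. box [0,55]×[0,32]: [(0, 0) (55, 0) (55, 32) (0, 32)]
2. ⊥bis P3·P0 via (12.075,14.3): [(21.7047, 0) (55, 0) (55, 32) (0.1557, 32)]  |A|=1410.2332
3. ⊥bis P3·P1 via (33.52,14.085): [(21.7047, 0) (27.7475, 0) (40.8621, 32) (0.1557, 32)]  |A|=747.9876
4. ⊥bis P3·P2 via (35.515,22.625): [(21.7047, 0) (27.7475, 0) (35.9967, 20.1282) (33.7064, 32) (0.1557, 32)]  |A|=705.5121
5. ⊥bis P3·P4 via (18.76,24.245): [(7.4143, 21.2211) (21.7047, 0) (27.7475, 0) (35.9967, 20.1282) (34.3984, 28.413)]  |A|=473.808
6. ⊥bis P3·P5 via (16.24,19.255): [(15.8194, 23.4613) (17.5483, 6.1722) (21.7047, 0) (27.7475, 0) (35.9967, 20.1282) (34.3984, 28.413)]  |A|=399.2137
7. canonical 6-gon: [(15.8194, 23.4613) (17.5483, 6.1722) (21.7047, 0) (27.7475, 0) (35.9967, 20.1282) (34.3984, 28.413)]
8. shoelace: 399.2137

Area of P3's cell: 399.2137 (6 vertices)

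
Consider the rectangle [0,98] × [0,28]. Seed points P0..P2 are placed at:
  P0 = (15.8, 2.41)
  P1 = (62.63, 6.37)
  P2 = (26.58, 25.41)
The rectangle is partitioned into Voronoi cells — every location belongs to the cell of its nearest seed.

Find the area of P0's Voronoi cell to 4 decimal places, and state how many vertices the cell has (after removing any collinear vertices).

1. box [0,98]×[0,28]: [(0, 0) (98, 0) (98, 28) (0, 28)]
2. ⊥bis P0·P1 via (39.215,4.39): [(0, 0) (39.5862, 0) (37.2185, 28) (0, 28)]  |A|=1075.2663
3. ⊥bis P0·P2 via (21.19,13.91): [(0, 23.8417) (0, 0) (39.5862, 0) (39.1206, 5.506)]  |A|=575.3311
4. canonical 4-gon: [(0, 23.8417) (0, 0) (39.5862, 0) (39.1206, 5.506)]
5. shoelace: 575.3311

Area of P0's cell: 575.3311 (4 vertices)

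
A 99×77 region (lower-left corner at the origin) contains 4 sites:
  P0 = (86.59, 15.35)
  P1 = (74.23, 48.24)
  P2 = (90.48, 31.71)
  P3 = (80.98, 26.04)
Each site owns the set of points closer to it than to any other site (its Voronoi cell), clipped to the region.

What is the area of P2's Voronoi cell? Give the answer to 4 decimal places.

1. box [0,99]×[0,77]: [(0, 0) (99, 0) (99, 77) (0, 77)]
2. ⊥bis P2·P0 via (88.535,23.53): [(0, 44.5814) (99, 21.0417) (99, 77) (0, 77)]  |A|=4374.6566
3. ⊥bis P2·P1 via (82.355,39.975): [(70.0884, 27.9161) (99, 21.0417) (99, 56.3381)]  |A|=510.2378
4. ⊥bis P2·P3 via (85.73,28.875): [(80.3068, 37.9615) (88.9838, 23.4233) (99, 21.0417) (99, 56.3381)]  |A|=392.3772
5. canonical 4-gon: [(80.3068, 37.9615) (88.9838, 23.4233) (99, 21.0417) (99, 56.3381)]
6. shoelace: 392.3772

Area of P2's cell: 392.3772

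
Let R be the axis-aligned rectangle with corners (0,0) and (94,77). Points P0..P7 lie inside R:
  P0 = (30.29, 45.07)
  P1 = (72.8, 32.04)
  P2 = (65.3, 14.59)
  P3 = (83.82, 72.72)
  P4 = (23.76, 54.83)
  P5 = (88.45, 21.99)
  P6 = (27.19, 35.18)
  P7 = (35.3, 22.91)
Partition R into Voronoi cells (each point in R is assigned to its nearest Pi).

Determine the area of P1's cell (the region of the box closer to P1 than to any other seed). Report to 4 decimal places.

Area of P1's cell: 983.5400

1. box [0,94]×[0,77]: [(0, 0) (94, 0) (94, 77) (0, 77)]
2. ⊥bis P1·P0 via (51.545,38.555): [(39.7273, 0) (94, 0) (94, 77) (63.329, 77)]  |A|=3270.3331
3. ⊥bis P1·P2 via (69.05,23.315): [(49.4551, 31.7369) (94, 12.5915) (94, 77) (63.329, 77)]  |A|=2128.6666
4. ⊥bis P1·P3 via (78.31,52.38): [(57.5097, 58.0147) (49.4551, 31.7369) (94, 12.5915) (94, 48.1297)]  |A|=1310.7739
5. ⊥bis P1·P4 via (48.28,43.435): [(57.5097, 58.0147) (49.4551, 31.7369) (94, 12.5915) (94, 48.1297)]  |A|=1310.7739
6. ⊥bis P1·P5 via (80.625,27.015): [(57.5097, 58.0147) (49.4551, 31.7369) (76.2592, 20.2165) (94, 47.8427) (94, 48.1297)]  |A|=998.0812
7. ⊥bis P1·P6 via (49.995,33.61): [(57.5097, 58.0147) (49.9851, 33.4658) (49.8542, 31.5653) (76.2592, 20.2165) (94, 47.8427) (94, 48.1297)]  |A|=997.6907
8. ⊥bis P1·P7 via (54.05,27.475): [(57.5097, 58.0147) (51.4377, 38.2048) (53.4281, 30.0293) (76.2592, 20.2165) (94, 47.8427) (94, 48.1297)]  |A|=983.54
9. canonical 6-gon: [(57.5097, 58.0147) (51.4377, 38.2048) (53.4281, 30.0293) (76.2592, 20.2165) (94, 47.8427) (94, 48.1297)]
10. shoelace: 983.54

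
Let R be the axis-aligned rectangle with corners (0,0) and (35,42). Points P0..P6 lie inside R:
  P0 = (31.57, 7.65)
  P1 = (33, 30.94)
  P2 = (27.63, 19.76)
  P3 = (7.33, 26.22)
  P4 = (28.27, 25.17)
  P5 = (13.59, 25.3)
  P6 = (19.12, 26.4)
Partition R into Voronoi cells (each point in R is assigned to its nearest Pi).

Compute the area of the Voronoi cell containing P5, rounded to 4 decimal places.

Area of P5's cell: 212.9646

1. box [0,35]×[0,42]: [(0, 0) (35, 0) (35, 42) (0, 42)]
2. ⊥bis P5·P0 via (22.58,16.475): [(0, 0) (6.4074, 0) (35, 29.1272) (35, 42) (0, 42)]  |A|=1053.5883
3. ⊥bis P5·P1 via (23.295,28.12): [(0, 0) (6.4074, 0) (25.7426, 19.6967) (19.2619, 42) (0, 42)]  |A|=818.4977
4. ⊥bis P5·P2 via (20.61,22.53): [(0, 0) (6.4074, 0) (15.2908, 9.0495) (23.0917, 28.8195) (19.2619, 42) (0, 42)]  |A|=756.7109
5. ⊥bis P5·P3 via (10.46,25.76): [(6.7212, 0.3197) (15.2908, 9.0495) (23.0917, 28.8195) (19.2619, 42) (12.8467, 42)]  |A|=346.8147
6. ⊥bis P5·P4 via (20.93,25.235): [(6.7212, 0.3197) (15.2908, 9.0495) (20.9128, 23.2975) (21.0247, 35.9331) (19.2619, 42) (12.8467, 42)]  |A|=333.3578
7. ⊥bis P5·P6 via (16.355,25.85): [(6.7212, 0.3197) (15.2908, 9.0495) (18.2201, 16.4734) (13.1425, 42) (12.8467, 42)]  |A|=212.9646
8. canonical 5-gon: [(6.7212, 0.3197) (15.2908, 9.0495) (18.2201, 16.4734) (13.1425, 42) (12.8467, 42)]
9. shoelace: 212.9646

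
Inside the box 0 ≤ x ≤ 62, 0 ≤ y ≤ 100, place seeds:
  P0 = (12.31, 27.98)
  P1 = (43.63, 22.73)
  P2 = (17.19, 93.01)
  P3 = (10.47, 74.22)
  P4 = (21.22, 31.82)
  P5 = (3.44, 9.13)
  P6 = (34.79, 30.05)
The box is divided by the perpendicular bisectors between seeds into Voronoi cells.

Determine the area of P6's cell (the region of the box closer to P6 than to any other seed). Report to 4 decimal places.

1. box [0,62]×[0,100]: [(0, 0) (62, 0) (62, 100) (0, 100)]
2. ⊥bis P6·P0 via (23.55,29.015): [(26.2218, 0) (62, 0) (62, 100) (17.0136, 100)]  |A|=4038.2338
3. ⊥bis P6·P1 via (39.21,26.39): [(25.3347, 9.6335) (62, 53.9123) (62, 100) (17.0136, 100)]  |A|=2877.5428
4. ⊥bis P6·P2 via (25.99,61.53): [(20.6923, 60.0491) (25.3347, 9.6335) (62, 53.9123) (62, 71.5963)]  |A|=1392.2732
5. ⊥bis P6·P3 via (22.63,52.135): [(53.8254, 69.3112) (21.4794, 51.5015) (25.3347, 9.6335) (62, 53.9123) (62, 71.5963)]  |A|=1247.0243
6. ⊥bis P6·P4 via (28.005,30.935): [(53.8254, 69.3112) (31.4001, 56.9638) (25.2899, 10.1195) (25.3347, 9.6335) (62, 53.9123) (62, 71.5963)]  |A|=1031.3488
7. ⊥bis P6·P5 via (19.115,19.59): [(53.8254, 69.3112) (31.4001, 56.9638) (25.3136, 10.301) (25.5697, 9.9173) (62, 53.9123) (62, 71.5963)]  |A|=1031.2576
8. canonical 6-gon: [(53.8254, 69.3112) (31.4001, 56.9638) (25.3136, 10.301) (25.5697, 9.9173) (62, 53.9123) (62, 71.5963)]
9. shoelace: 1031.2576

Area of P6's cell: 1031.2576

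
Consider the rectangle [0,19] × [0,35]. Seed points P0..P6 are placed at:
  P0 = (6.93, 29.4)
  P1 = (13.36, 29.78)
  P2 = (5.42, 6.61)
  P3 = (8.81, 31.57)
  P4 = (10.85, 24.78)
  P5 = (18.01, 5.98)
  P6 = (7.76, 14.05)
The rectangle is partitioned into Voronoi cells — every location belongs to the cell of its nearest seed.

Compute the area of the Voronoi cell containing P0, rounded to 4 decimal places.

1. box [0,19]×[0,35]: [(0, 0) (19, 0) (19, 35) (0, 35)]
2. ⊥bis P0·P1 via (10.145,29.59): [(0, 0) (11.8937, 0) (9.8253, 35) (0, 35)]  |A|=380.0823
3. ⊥bis P0·P2 via (6.175,18.005): [(0, 18.4141) (10.8479, 17.6954) (9.8253, 35) (0, 35)]  |A|=174.9726
4. ⊥bis P0·P3 via (7.87,30.485): [(0, 18.4141) (10.8479, 17.6954) (10.212, 28.456) (2.6585, 35) (0, 35)]  |A|=151.5229
5. ⊥bis P0·P4 via (8.89,27.09): [(0, 19.547) (10.2258, 28.2234) (10.212, 28.456) (2.6585, 35) (0, 35)]  |A|=88.8509
6. ⊥bis P0·P5 via (12.47,17.69): [(0, 19.547) (10.2258, 28.2234) (10.212, 28.456) (2.6585, 35) (0, 35)]  |A|=88.8509
7. ⊥bis P0·P6 via (7.345,21.725): [(0, 21.3278) (2.2417, 21.4491) (10.2258, 28.2234) (10.212, 28.456) (2.6585, 35) (0, 35)]  |A|=86.8548
8. canonical 6-gon: [(0, 21.3278) (2.2417, 21.4491) (10.2258, 28.2234) (10.212, 28.456) (2.6585, 35) (0, 35)]
9. shoelace: 86.8548

Area of P0's cell: 86.8548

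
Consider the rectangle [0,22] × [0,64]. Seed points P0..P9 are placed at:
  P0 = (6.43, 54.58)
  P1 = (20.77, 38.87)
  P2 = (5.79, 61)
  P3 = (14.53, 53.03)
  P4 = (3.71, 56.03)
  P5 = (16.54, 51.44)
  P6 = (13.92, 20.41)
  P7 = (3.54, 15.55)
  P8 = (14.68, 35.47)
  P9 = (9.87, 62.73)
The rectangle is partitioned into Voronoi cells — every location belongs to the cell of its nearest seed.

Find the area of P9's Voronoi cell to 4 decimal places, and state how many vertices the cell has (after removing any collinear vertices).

Area of P9's cell: 61.7453 (5 vertices)

1. box [0,22]×[0,64]: [(0, 0) (22, 0) (22, 64) (0, 64)]
2. ⊥bis P9·P0 via (8.15,58.655): [(0, 62.095) (22, 52.8091) (22, 64) (0, 64)]  |A|=144.0548
3. ⊥bis P9·P1 via (15.32,50.8): [(0, 62.095) (20.8139, 53.3098) (22, 53.8516) (22, 64) (0, 64)]  |A|=143.4365
4. ⊥bis P9·P2 via (7.83,61.865): [(9.418, 58.1198) (20.8139, 53.3098) (22, 53.8516) (22, 64) (6.9247, 64)]  |A|=114.1063
5. ⊥bis P9·P3 via (12.2,57.88): [(9.418, 58.1198) (11.1646, 57.3826) (22, 62.588) (22, 64) (6.9247, 64)]  |A|=61.7453
6. ⊥bis P9·P4 via (6.79,59.38): [(9.418, 58.1198) (11.1646, 57.3826) (22, 62.588) (22, 64) (6.9247, 64)]  |A|=61.7453
7. ⊥bis P9·P5 via (13.205,57.085): [(9.418, 58.1198) (11.1646, 57.3826) (22, 62.588) (22, 64) (6.9247, 64)]  |A|=61.7453
8. ⊥bis P9·P6 via (11.895,41.57): [(9.418, 58.1198) (11.1646, 57.3826) (22, 62.588) (22, 64) (6.9247, 64)]  |A|=61.7453
9. ⊥bis P9·P7 via (6.705,39.14): [(9.418, 58.1198) (11.1646, 57.3826) (22, 62.588) (22, 64) (6.9247, 64)]  |A|=61.7453
10. ⊥bis P9·P8 via (12.275,49.1): [(9.418, 58.1198) (11.1646, 57.3826) (22, 62.588) (22, 64) (6.9247, 64)]  |A|=61.7453
11. canonical 5-gon: [(9.418, 58.1198) (11.1646, 57.3826) (22, 62.588) (22, 64) (6.9247, 64)]
12. shoelace: 61.7453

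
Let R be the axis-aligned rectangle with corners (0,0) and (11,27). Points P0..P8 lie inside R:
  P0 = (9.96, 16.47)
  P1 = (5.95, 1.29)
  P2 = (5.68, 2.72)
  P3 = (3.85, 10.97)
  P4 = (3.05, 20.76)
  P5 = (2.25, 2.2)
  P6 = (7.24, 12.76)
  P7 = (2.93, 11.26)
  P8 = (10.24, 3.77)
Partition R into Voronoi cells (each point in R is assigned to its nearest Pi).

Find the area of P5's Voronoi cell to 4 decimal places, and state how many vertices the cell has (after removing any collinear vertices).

1. box [0,11]×[0,27]: [(0, 0) (11, 0) (11, 27) (0, 27)]
2. ⊥bis P5·P0 via (6.105,9.335): [(0, 12.6335) (0, 0) (11, 0) (11, 6.6903)]  |A|=106.2807
3. ⊥bis P5·P1 via (4.1,1.745): [(5.9829, 9.4009) (0, 12.6335) (0, 0) (3.6708, 0)]  |A|=55.0474
4. ⊥bis P5·P2 via (3.965,2.46): [(4.0835, 1.6781) (2.6388, 11.2078) (0, 12.6335) (0, 0) (3.6708, 0)]  |A|=40.4183
5. ⊥bis P5·P3 via (3.05,6.585): [(4.0835, 1.6781) (3.3479, 6.5307) (0, 7.1414) (0, 0) (3.6708, 0)]  |A|=25.5594
6. ⊥bis P5·P4 via (2.65,11.48): [(4.0835, 1.6781) (3.3479, 6.5307) (0, 7.1414) (0, 0) (3.6708, 0)]  |A|=25.5594
7. ⊥bis P5·P6 via (4.745,7.48): [(4.0835, 1.6781) (3.3479, 6.5307) (0, 7.1414) (0, 0) (3.6708, 0)]  |A|=25.5594
8. ⊥bis P5·P7 via (2.59,6.73): [(4.0835, 1.6781) (3.3479, 6.5307) (2.0212, 6.7727) (0, 6.9244) (0, 0) (3.6708, 0)]  |A|=25.34
9. ⊥bis P5·P8 via (6.245,2.985): [(4.0835, 1.6781) (3.3479, 6.5307) (2.0212, 6.7727) (0, 6.9244) (0, 0) (3.6708, 0)]  |A|=25.34
10. canonical 6-gon: [(4.0835, 1.6781) (3.3479, 6.5307) (2.0212, 6.7727) (0, 6.9244) (0, 0) (3.6708, 0)]
11. shoelace: 25.34

Area of P5's cell: 25.3400 (6 vertices)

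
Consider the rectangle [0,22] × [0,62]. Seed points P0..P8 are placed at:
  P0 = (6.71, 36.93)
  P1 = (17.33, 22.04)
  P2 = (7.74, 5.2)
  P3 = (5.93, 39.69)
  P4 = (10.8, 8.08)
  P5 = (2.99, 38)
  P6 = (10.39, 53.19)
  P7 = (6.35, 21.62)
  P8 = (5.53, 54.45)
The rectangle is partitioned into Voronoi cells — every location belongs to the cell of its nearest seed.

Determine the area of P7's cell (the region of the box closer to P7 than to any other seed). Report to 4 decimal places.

1. box [0,22]×[0,62]: [(0, 0) (22, 0) (22, 62) (0, 62)]
2. ⊥bis P7·P0 via (6.53,29.275): [(0, 29.4285) (0, 0) (22, 0) (22, 28.9112)]  |A|=641.7376
3. ⊥bis P7·P1 via (11.84,21.83): [(11.5597, 29.1567) (0, 29.4285) (0, 0) (12.675, 0)]  |A|=354.8744
4. ⊥bis P7·P2 via (7.045,13.41): [(12.1456, 13.8418) (11.5597, 29.1567) (0, 29.4285) (0, 12.8136)]  |A|=189.3376
5. ⊥bis P7·P3 via (6.14,30.655): [(12.1456, 13.8418) (11.5597, 29.1567) (0, 29.4285) (0, 12.8136)]  |A|=189.3376
6. ⊥bis P7·P4 via (8.575,14.85): [(3.2042, 13.0849) (12.0631, 15.9964) (11.5597, 29.1567) (0, 29.4285) (0, 12.8136)]  |A|=179.6739
7. ⊥bis P7·P5 via (4.67,29.81): [(3.2042, 13.0849) (12.0631, 15.9964) (11.5597, 29.1567) (2.5214, 29.3693) (0, 28.8521) (0, 12.8136)]  |A|=178.9471
8. ⊥bis P7·P6 via (8.37,37.405): [(3.2042, 13.0849) (12.0631, 15.9964) (11.5597, 29.1567) (2.5214, 29.3693) (0, 28.8521) (0, 12.8136)]  |A|=178.9471
9. ⊥bis P7·P8 via (5.94,38.035): [(3.2042, 13.0849) (12.0631, 15.9964) (11.5597, 29.1567) (2.5214, 29.3693) (0, 28.8521) (0, 12.8136)]  |A|=178.9471
10. canonical 6-gon: [(3.2042, 13.0849) (12.0631, 15.9964) (11.5597, 29.1567) (2.5214, 29.3693) (0, 28.8521) (0, 12.8136)]
11. shoelace: 178.9471

Area of P7's cell: 178.9471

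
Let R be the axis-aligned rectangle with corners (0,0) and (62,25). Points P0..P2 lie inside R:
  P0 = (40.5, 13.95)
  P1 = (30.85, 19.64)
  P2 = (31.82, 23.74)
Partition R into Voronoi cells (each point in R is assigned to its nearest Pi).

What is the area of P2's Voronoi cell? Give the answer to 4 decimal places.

Area of P2's cell: 61.9519

1. box [0,62]×[0,25]: [(0, 0) (62, 0) (62, 25) (0, 25)]
2. ⊥bis P2·P0 via (36.16,18.845): [(0, 0) (14.9051, 0) (43.1021, 25) (0, 25)]  |A|=725.09
3. ⊥bis P2·P1 via (31.335,21.69): [(37.6766, 20.1897) (43.1021, 25) (17.3443, 25)]  |A|=61.9519
4. canonical 3-gon: [(37.6766, 20.1897) (43.1021, 25) (17.3443, 25)]
5. shoelace: 61.9519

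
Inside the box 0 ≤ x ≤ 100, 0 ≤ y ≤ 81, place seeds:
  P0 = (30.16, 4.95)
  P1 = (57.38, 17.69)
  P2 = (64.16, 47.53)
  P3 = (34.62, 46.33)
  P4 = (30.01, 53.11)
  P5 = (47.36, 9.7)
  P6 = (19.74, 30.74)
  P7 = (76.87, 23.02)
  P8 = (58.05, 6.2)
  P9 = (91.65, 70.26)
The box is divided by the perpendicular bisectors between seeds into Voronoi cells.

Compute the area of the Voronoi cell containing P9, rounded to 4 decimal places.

1. box [0,100]×[0,81]: [(0, 0) (100, 0) (100, 81) (0, 81)]
2. ⊥bis P9·P0 via (60.905,37.605): [(100, 0.7967) (100, 81) (14.8141, 81)]  |A|=3416.0948
3. ⊥bis P9·P1 via (74.515,43.975): [(100, 27.3615) (100, 81) (17.7188, 81)]  |A|=2206.7183
4. ⊥bis P9·P2 via (77.905,58.895): [(100, 32.173) (100, 81) (59.6276, 81)]  |A|=985.6328
5. ⊥bis P9·P3 via (63.135,58.295): [(100, 32.173) (100, 81) (59.6276, 81)]  |A|=985.6328
6. ⊥bis P9·P4 via (60.83,61.685): [(100, 32.173) (100, 81) (59.6276, 81)]  |A|=985.6328
7. ⊥bis P9·P5 via (69.505,39.98): [(100, 32.173) (100, 81) (59.6276, 81)]  |A|=985.6328
8. ⊥bis P9·P6 via (55.695,50.5): [(100, 32.173) (100, 81) (59.6276, 81)]  |A|=985.6328
9. ⊥bis P9·P7 via (84.26,46.64): [(89.3564, 45.0455) (100, 41.7154) (100, 81) (59.6276, 81)]  |A|=934.85
10. ⊥bis P9·P8 via (74.85,38.23): [(89.3564, 45.0455) (100, 41.7154) (100, 81) (59.6276, 81)]  |A|=934.85
11. canonical 4-gon: [(89.3564, 45.0455) (100, 41.7154) (100, 81) (59.6276, 81)]
12. shoelace: 934.85

Area of P9's cell: 934.8500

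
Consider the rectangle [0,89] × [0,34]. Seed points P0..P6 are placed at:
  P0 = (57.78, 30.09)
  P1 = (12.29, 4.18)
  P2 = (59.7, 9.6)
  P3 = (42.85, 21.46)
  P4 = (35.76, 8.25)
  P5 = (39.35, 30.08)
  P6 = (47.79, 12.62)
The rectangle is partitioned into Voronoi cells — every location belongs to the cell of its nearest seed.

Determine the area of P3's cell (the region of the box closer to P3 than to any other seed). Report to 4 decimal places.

Area of P3's cell: 174.6876

1. box [0,89]×[0,34]: [(0, 0) (89, 0) (89, 34) (0, 34)]
2. ⊥bis P3·P0 via (50.315,25.775): [(0, 0) (65.2137, 0) (45.5607, 34) (0, 34)]  |A|=1883.1655
3. ⊥bis P3·P1 via (27.57,12.82): [(34.819, 0) (65.2137, 0) (45.5607, 34) (15.5939, 34)]  |A|=1026.1465
4. ⊥bis P3·P2 via (51.275,15.53): [(34.819, 0) (40.3441, 0) (53.9995, 19.4008) (45.5607, 34) (15.5939, 34)]  |A|=784.901
5. ⊥bis P3·P4 via (39.305,14.855): [(20.8048, 24.7843) (47.6481, 10.3771) (53.9995, 19.4008) (45.5607, 34) (15.5939, 34)]  |A|=524.5401
6. ⊥bis P3·P5 via (41.1,25.77): [(28.5002, 20.6541) (47.6481, 10.3771) (53.9995, 19.4008) (48.5657, 28.8013)]  |A|=235.4766
7. ⊥bis P3·P6 via (45.32,17.04): [(28.5002, 20.6541) (40.3787, 14.2787) (52.9118, 21.2825) (48.5657, 28.8013)]  |A|=174.6876
8. canonical 4-gon: [(28.5002, 20.6541) (40.3787, 14.2787) (52.9118, 21.2825) (48.5657, 28.8013)]
9. shoelace: 174.6876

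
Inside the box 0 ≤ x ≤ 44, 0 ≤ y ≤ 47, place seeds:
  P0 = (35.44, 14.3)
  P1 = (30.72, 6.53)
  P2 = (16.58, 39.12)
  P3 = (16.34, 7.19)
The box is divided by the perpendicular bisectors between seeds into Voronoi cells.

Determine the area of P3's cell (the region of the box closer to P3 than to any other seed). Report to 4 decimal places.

1. box [0,44]×[0,47]: [(0, 0) (44, 0) (44, 47) (0, 47)]
2. ⊥bis P3·P0 via (25.89,10.745): [(0, 0) (29.8898, 0) (12.394, 47) (0, 47)]  |A|=993.6709
3. ⊥bis P3·P1 via (23.53,6.86): [(0, 0) (23.2151, 0) (23.9478, 15.9625) (12.394, 47) (0, 47)]  |A|=940.3985
4. ⊥bis P3·P2 via (16.46,23.155): [(0, 23.2787) (0, 0) (23.2151, 0) (23.9478, 15.9625) (21.2839, 23.1187)]  |A|=539.9658
5. canonical 5-gon: [(0, 23.2787) (0, 0) (23.2151, 0) (23.9478, 15.9625) (21.2839, 23.1187)]
6. shoelace: 539.9658

Area of P3's cell: 539.9658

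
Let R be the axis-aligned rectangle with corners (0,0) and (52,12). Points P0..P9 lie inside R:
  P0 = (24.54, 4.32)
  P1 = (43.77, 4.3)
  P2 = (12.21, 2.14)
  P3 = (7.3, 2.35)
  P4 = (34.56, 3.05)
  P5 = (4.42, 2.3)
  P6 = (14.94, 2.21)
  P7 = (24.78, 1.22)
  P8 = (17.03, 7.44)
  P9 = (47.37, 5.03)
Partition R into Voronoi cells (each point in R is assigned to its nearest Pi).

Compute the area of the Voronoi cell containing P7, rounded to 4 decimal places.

Area of P7's cell: 27.7077

1. box [0,52]×[0,12]: [(0, 0) (52, 0) (52, 12) (0, 12)]
2. ⊥bis P7·P0 via (24.66,2.77): [(0, 0.8608) (0, 0) (52, 0) (52, 4.8866)]  |A|=149.4346
3. ⊥bis P7·P1 via (34.275,2.76): [(34.1542, 3.505) (0, 0.8608) (0, 0) (34.7226, 0)]  |A|=75.5526
4. ⊥bis P7·P2 via (18.495,1.68): [(34.1542, 3.505) (18.5401, 2.2962) (18.372, 0) (34.7226, 0)]  |A|=46.4796
5. ⊥bis P7·P3 via (16.04,1.785): [(34.1542, 3.505) (18.5401, 2.2962) (18.372, 0) (34.7226, 0)]  |A|=46.4796
6. ⊥bis P7·P4 via (29.67,2.135): [(29.4813, 3.1433) (18.5401, 2.2962) (18.372, 0) (30.0695, 0)]  |A|=30.8746
7. ⊥bis P7·P5 via (14.6,1.76): [(29.4813, 3.1433) (18.5401, 2.2962) (18.372, 0) (30.0695, 0)]  |A|=30.8746
8. ⊥bis P7·P6 via (19.86,1.715): [(29.4813, 3.1433) (19.9293, 2.4038) (19.6875, 0) (30.0695, 0)]  |A|=27.7077
9. ⊥bis P7·P8 via (20.905,4.33): [(29.4813, 3.1433) (19.9293, 2.4038) (19.6875, 0) (30.0695, 0)]  |A|=27.7077
10. ⊥bis P7·P9 via (36.075,3.125): [(29.4813, 3.1433) (19.9293, 2.4038) (19.6875, 0) (30.0695, 0)]  |A|=27.7077
11. canonical 4-gon: [(29.4813, 3.1433) (19.9293, 2.4038) (19.6875, 0) (30.0695, 0)]
12. shoelace: 27.7077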